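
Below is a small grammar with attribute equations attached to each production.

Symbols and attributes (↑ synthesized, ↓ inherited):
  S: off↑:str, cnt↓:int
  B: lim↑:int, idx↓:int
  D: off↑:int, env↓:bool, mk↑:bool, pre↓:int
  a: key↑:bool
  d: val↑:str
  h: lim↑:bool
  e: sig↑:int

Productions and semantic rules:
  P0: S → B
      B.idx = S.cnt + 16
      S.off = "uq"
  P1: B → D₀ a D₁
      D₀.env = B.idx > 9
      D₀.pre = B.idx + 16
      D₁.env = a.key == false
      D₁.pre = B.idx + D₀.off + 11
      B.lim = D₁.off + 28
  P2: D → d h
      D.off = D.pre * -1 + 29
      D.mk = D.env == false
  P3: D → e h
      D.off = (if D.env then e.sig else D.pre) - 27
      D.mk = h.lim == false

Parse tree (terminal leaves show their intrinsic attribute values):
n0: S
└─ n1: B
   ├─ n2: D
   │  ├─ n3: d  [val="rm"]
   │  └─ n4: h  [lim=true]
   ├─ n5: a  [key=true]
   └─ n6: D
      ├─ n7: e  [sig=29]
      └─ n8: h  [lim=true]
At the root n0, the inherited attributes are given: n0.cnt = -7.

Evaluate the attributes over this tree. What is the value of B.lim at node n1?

25

1. n0.cnt = -7  [given at root]
2. n1.idx = 9  [S.cnt + 16]
3. n2.env = false  [B.idx > 9]
4. n2.pre = 25  [B.idx + 16]
5. n3.val = "rm"  [terminal]
6. n4.lim = true  [terminal]
7. n2.off = 4  [D.pre * -1 + 29]
8. n2.mk = true  [D.env == false]
9. n5.key = true  [terminal]
10. n6.env = false  [a.key == false]
11. n6.pre = 24  [B.idx + D₀.off + 11]
12. n7.sig = 29  [terminal]
13. n8.lim = true  [terminal]
14. n6.off = -3  [(if D.env then e.sig else D.pre) - 27]
15. n6.mk = false  [h.lim == false]
16. n1.lim = 25  [D₁.off + 28]
17. n0.off = "uq"  ["uq"]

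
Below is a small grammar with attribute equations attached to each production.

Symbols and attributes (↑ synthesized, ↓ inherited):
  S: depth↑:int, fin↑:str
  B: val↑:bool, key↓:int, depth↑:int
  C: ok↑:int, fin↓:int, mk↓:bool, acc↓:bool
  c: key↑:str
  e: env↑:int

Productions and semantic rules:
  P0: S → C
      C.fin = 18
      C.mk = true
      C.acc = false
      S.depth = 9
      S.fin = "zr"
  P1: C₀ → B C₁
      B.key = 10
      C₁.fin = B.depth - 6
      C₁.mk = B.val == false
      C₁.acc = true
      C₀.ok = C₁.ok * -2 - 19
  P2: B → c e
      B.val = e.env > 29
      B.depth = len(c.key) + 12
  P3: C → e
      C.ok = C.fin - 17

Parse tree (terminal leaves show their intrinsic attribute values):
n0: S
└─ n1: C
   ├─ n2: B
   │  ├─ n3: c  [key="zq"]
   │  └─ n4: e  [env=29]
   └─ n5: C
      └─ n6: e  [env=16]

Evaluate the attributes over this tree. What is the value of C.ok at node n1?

-1

1. n1.fin = 18  [18]
2. n1.mk = true  [true]
3. n1.acc = false  [false]
4. n2.key = 10  [10]
5. n3.key = "zq"  [terminal]
6. n4.env = 29  [terminal]
7. n2.val = false  [e.env > 29]
8. n2.depth = 14  [len(c.key) + 12]
9. n5.fin = 8  [B.depth - 6]
10. n5.mk = true  [B.val == false]
11. n5.acc = true  [true]
12. n6.env = 16  [terminal]
13. n5.ok = -9  [C.fin - 17]
14. n1.ok = -1  [C₁.ok * -2 - 19]
15. n0.depth = 9  [9]
16. n0.fin = "zr"  ["zr"]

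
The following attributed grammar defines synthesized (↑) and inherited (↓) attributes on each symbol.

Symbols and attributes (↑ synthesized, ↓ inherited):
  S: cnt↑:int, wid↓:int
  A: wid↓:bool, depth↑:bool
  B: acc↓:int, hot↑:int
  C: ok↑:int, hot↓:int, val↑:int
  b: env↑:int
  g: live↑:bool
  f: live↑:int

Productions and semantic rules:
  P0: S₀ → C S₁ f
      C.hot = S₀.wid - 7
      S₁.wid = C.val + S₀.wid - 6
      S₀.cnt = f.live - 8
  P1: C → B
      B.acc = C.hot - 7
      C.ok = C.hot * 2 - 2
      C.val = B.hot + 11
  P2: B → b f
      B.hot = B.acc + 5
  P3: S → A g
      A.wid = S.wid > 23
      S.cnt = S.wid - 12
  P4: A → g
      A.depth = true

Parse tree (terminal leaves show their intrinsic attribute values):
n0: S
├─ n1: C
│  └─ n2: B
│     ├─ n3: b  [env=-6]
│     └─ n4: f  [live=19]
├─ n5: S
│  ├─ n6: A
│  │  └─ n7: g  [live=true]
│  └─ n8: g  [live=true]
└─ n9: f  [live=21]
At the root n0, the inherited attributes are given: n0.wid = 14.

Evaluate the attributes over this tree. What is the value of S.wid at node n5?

1. n0.wid = 14  [given at root]
2. n1.hot = 7  [S₀.wid - 7]
3. n2.acc = 0  [C.hot - 7]
4. n3.env = -6  [terminal]
5. n4.live = 19  [terminal]
6. n2.hot = 5  [B.acc + 5]
7. n1.ok = 12  [C.hot * 2 - 2]
8. n1.val = 16  [B.hot + 11]
9. n5.wid = 24  [C.val + S₀.wid - 6]
10. n6.wid = true  [S.wid > 23]
11. n7.live = true  [terminal]
12. n6.depth = true  [true]
13. n8.live = true  [terminal]
14. n5.cnt = 12  [S.wid - 12]
15. n9.live = 21  [terminal]
16. n0.cnt = 13  [f.live - 8]

24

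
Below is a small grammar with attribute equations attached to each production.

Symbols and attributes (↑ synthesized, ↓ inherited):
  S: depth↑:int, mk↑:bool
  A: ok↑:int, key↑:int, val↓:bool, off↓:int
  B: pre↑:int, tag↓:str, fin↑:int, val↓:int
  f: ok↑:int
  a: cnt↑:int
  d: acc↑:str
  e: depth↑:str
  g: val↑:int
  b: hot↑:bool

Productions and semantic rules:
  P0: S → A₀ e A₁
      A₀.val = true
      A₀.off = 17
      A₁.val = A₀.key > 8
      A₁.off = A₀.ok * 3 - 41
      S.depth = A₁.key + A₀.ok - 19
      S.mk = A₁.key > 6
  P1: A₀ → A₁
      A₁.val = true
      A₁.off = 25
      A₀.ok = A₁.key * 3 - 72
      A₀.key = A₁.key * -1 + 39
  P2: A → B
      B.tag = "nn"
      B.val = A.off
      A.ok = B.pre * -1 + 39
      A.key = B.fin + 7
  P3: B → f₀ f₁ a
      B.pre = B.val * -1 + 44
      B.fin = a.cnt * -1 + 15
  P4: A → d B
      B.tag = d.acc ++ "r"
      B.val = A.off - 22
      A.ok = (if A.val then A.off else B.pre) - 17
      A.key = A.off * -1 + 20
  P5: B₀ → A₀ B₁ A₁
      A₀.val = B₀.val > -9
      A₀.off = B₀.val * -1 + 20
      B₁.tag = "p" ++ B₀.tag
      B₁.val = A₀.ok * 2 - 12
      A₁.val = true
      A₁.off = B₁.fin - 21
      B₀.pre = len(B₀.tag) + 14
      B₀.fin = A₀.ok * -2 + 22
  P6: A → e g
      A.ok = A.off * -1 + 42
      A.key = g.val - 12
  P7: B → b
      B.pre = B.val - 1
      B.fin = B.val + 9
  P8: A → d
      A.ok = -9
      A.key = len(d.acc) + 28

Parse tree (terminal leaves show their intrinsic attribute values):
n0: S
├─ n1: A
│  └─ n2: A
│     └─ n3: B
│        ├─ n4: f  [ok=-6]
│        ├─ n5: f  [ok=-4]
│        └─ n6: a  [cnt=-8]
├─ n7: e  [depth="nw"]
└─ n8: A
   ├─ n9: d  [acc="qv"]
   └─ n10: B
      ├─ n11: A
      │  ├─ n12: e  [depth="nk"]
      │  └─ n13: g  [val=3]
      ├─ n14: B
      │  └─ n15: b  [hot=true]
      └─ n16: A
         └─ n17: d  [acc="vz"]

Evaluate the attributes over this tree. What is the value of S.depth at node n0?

6

1. n1.val = true  [true]
2. n1.off = 17  [17]
3. n2.val = true  [true]
4. n2.off = 25  [25]
5. n3.tag = "nn"  ["nn"]
6. n3.val = 25  [A.off]
7. n4.ok = -6  [terminal]
8. n5.ok = -4  [terminal]
9. n6.cnt = -8  [terminal]
10. n3.pre = 19  [B.val * -1 + 44]
11. n3.fin = 23  [a.cnt * -1 + 15]
12. n2.ok = 20  [B.pre * -1 + 39]
13. n2.key = 30  [B.fin + 7]
14. n1.ok = 18  [A₁.key * 3 - 72]
15. n1.key = 9  [A₁.key * -1 + 39]
16. n7.depth = "nw"  [terminal]
17. n8.val = true  [A₀.key > 8]
18. n8.off = 13  [A₀.ok * 3 - 41]
19. n9.acc = "qv"  [terminal]
20. n10.tag = "qvr"  [d.acc ++ "r"]
21. n10.val = -9  [A.off - 22]
22. n11.val = false  [B₀.val > -9]
23. n11.off = 29  [B₀.val * -1 + 20]
24. n12.depth = "nk"  [terminal]
25. n13.val = 3  [terminal]
26. n11.ok = 13  [A.off * -1 + 42]
27. n11.key = -9  [g.val - 12]
28. n14.tag = "pqvr"  ["p" ++ B₀.tag]
29. n14.val = 14  [A₀.ok * 2 - 12]
30. n15.hot = true  [terminal]
31. n14.pre = 13  [B.val - 1]
32. n14.fin = 23  [B.val + 9]
33. n16.val = true  [true]
34. n16.off = 2  [B₁.fin - 21]
35. n17.acc = "vz"  [terminal]
36. n16.ok = -9  [-9]
37. n16.key = 30  [len(d.acc) + 28]
38. n10.pre = 17  [len(B₀.tag) + 14]
39. n10.fin = -4  [A₀.ok * -2 + 22]
40. n8.ok = -4  [(if A.val then A.off else B.pre) - 17]
41. n8.key = 7  [A.off * -1 + 20]
42. n0.depth = 6  [A₁.key + A₀.ok - 19]
43. n0.mk = true  [A₁.key > 6]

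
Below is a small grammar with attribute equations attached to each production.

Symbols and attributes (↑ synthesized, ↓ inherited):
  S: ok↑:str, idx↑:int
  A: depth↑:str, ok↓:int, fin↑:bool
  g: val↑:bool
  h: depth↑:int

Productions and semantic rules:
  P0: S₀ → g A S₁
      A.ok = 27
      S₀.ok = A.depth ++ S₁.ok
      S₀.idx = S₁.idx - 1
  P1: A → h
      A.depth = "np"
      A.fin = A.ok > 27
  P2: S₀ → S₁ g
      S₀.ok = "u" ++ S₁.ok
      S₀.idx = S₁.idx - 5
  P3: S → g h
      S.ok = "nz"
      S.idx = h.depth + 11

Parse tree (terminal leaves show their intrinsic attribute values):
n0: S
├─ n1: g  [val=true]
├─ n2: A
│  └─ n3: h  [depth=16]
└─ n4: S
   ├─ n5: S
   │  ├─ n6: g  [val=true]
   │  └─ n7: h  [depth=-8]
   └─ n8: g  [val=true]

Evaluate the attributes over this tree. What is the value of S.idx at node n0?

1. n1.val = true  [terminal]
2. n2.ok = 27  [27]
3. n3.depth = 16  [terminal]
4. n2.depth = "np"  ["np"]
5. n2.fin = false  [A.ok > 27]
6. n6.val = true  [terminal]
7. n7.depth = -8  [terminal]
8. n5.ok = "nz"  ["nz"]
9. n5.idx = 3  [h.depth + 11]
10. n8.val = true  [terminal]
11. n4.ok = "unz"  ["u" ++ S₁.ok]
12. n4.idx = -2  [S₁.idx - 5]
13. n0.ok = "npunz"  [A.depth ++ S₁.ok]
14. n0.idx = -3  [S₁.idx - 1]

-3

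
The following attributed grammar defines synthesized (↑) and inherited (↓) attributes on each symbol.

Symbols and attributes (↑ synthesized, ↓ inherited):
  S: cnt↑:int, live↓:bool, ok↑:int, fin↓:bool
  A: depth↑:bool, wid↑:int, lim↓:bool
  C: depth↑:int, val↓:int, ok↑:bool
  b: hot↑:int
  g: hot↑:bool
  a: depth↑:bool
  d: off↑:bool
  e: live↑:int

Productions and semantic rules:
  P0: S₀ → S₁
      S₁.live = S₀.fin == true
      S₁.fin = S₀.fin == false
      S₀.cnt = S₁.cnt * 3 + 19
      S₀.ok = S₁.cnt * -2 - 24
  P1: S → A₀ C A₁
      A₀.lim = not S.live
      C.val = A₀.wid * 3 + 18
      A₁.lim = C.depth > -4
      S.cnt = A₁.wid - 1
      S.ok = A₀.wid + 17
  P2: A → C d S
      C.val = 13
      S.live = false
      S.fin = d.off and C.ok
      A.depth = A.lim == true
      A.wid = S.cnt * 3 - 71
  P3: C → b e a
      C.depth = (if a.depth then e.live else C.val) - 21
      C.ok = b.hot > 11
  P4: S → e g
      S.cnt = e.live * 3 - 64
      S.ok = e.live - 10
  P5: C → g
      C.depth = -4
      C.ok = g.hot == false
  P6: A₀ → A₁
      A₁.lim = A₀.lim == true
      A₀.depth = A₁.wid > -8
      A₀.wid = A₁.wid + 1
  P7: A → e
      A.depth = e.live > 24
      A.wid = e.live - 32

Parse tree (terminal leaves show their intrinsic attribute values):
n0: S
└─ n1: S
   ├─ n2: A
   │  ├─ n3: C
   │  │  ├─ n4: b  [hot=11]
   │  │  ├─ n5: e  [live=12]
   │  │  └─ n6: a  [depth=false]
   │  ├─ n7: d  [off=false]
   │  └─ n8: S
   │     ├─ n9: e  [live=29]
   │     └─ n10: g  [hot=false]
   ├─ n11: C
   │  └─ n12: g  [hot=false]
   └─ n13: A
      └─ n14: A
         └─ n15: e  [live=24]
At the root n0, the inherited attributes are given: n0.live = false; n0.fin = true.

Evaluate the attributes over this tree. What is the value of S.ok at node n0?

-8

1. n0.live = false  [given at root]
2. n0.fin = true  [given at root]
3. n1.live = true  [S₀.fin == true]
4. n1.fin = false  [S₀.fin == false]
5. n2.lim = false  [not S.live]
6. n3.val = 13  [13]
7. n4.hot = 11  [terminal]
8. n5.live = 12  [terminal]
9. n6.depth = false  [terminal]
10. n3.depth = -8  [(if a.depth then e.live else C.val) - 21]
11. n3.ok = false  [b.hot > 11]
12. n7.off = false  [terminal]
13. n8.live = false  [false]
14. n8.fin = false  [d.off and C.ok]
15. n9.live = 29  [terminal]
16. n10.hot = false  [terminal]
17. n8.cnt = 23  [e.live * 3 - 64]
18. n8.ok = 19  [e.live - 10]
19. n2.depth = false  [A.lim == true]
20. n2.wid = -2  [S.cnt * 3 - 71]
21. n11.val = 12  [A₀.wid * 3 + 18]
22. n12.hot = false  [terminal]
23. n11.depth = -4  [-4]
24. n11.ok = true  [g.hot == false]
25. n13.lim = false  [C.depth > -4]
26. n14.lim = false  [A₀.lim == true]
27. n15.live = 24  [terminal]
28. n14.depth = false  [e.live > 24]
29. n14.wid = -8  [e.live - 32]
30. n13.depth = false  [A₁.wid > -8]
31. n13.wid = -7  [A₁.wid + 1]
32. n1.cnt = -8  [A₁.wid - 1]
33. n1.ok = 15  [A₀.wid + 17]
34. n0.cnt = -5  [S₁.cnt * 3 + 19]
35. n0.ok = -8  [S₁.cnt * -2 - 24]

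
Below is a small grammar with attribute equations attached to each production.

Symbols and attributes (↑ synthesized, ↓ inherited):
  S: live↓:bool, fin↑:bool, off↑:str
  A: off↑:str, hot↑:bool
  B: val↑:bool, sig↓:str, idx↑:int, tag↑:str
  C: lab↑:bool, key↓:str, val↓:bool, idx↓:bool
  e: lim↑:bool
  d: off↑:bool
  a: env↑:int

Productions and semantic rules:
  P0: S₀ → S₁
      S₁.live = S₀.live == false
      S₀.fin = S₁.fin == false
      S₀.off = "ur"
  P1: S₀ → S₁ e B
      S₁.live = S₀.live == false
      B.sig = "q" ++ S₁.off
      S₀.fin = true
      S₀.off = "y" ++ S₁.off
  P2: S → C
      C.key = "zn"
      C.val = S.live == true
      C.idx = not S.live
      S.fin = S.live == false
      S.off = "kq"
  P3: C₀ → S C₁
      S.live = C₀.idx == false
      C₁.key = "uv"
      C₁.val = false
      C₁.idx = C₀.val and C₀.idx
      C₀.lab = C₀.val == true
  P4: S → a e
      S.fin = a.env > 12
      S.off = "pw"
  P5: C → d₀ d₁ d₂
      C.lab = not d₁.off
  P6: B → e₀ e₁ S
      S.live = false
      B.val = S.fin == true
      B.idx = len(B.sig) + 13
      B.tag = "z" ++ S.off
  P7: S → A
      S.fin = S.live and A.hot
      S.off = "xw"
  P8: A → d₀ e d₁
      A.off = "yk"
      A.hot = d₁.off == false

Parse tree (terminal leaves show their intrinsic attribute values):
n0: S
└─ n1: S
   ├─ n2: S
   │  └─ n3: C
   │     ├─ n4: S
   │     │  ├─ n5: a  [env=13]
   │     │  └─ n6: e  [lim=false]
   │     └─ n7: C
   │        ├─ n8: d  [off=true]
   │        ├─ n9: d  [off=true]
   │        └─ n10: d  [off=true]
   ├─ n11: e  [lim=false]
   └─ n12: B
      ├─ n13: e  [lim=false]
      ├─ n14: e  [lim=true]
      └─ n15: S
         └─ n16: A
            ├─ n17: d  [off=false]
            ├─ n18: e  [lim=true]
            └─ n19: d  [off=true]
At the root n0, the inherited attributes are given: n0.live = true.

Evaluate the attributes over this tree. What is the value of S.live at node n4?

1. n0.live = true  [given at root]
2. n1.live = false  [S₀.live == false]
3. n2.live = true  [S₀.live == false]
4. n3.key = "zn"  ["zn"]
5. n3.val = true  [S.live == true]
6. n3.idx = false  [not S.live]
7. n4.live = true  [C₀.idx == false]
8. n5.env = 13  [terminal]
9. n6.lim = false  [terminal]
10. n4.fin = true  [a.env > 12]
11. n4.off = "pw"  ["pw"]
12. n7.key = "uv"  ["uv"]
13. n7.val = false  [false]
14. n7.idx = false  [C₀.val and C₀.idx]
15. n8.off = true  [terminal]
16. n9.off = true  [terminal]
17. n10.off = true  [terminal]
18. n7.lab = false  [not d₁.off]
19. n3.lab = true  [C₀.val == true]
20. n2.fin = false  [S.live == false]
21. n2.off = "kq"  ["kq"]
22. n11.lim = false  [terminal]
23. n12.sig = "qkq"  ["q" ++ S₁.off]
24. n13.lim = false  [terminal]
25. n14.lim = true  [terminal]
26. n15.live = false  [false]
27. n17.off = false  [terminal]
28. n18.lim = true  [terminal]
29. n19.off = true  [terminal]
30. n16.off = "yk"  ["yk"]
31. n16.hot = false  [d₁.off == false]
32. n15.fin = false  [S.live and A.hot]
33. n15.off = "xw"  ["xw"]
34. n12.val = false  [S.fin == true]
35. n12.idx = 16  [len(B.sig) + 13]
36. n12.tag = "zxw"  ["z" ++ S.off]
37. n1.fin = true  [true]
38. n1.off = "ykq"  ["y" ++ S₁.off]
39. n0.fin = false  [S₁.fin == false]
40. n0.off = "ur"  ["ur"]

true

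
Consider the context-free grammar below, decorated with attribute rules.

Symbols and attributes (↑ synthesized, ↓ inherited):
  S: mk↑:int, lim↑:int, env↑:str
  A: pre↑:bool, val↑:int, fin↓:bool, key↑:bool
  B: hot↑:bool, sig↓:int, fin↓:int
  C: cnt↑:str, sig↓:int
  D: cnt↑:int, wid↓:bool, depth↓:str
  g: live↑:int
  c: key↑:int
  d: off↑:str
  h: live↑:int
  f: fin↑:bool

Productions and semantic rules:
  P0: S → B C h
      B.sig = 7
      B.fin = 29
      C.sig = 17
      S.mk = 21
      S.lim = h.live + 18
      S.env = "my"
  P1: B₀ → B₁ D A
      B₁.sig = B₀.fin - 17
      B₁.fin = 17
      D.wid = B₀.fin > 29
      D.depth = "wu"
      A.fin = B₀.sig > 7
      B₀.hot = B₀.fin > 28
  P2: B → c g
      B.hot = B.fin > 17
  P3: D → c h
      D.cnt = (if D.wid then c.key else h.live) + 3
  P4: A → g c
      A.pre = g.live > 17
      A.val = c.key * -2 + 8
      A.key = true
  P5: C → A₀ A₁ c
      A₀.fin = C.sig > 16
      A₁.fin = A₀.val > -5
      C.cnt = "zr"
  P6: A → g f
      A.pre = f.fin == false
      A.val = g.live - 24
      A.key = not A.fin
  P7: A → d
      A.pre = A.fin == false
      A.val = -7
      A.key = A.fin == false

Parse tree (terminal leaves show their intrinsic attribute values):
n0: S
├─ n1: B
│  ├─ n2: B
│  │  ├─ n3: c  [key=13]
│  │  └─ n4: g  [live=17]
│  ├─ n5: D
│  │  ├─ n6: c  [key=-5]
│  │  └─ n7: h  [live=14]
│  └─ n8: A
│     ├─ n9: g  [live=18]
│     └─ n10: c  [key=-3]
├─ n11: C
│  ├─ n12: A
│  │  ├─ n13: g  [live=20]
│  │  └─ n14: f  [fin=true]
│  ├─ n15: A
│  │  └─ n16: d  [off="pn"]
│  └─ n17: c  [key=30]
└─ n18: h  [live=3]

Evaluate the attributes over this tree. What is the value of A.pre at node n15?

false

1. n1.sig = 7  [7]
2. n1.fin = 29  [29]
3. n2.sig = 12  [B₀.fin - 17]
4. n2.fin = 17  [17]
5. n3.key = 13  [terminal]
6. n4.live = 17  [terminal]
7. n2.hot = false  [B.fin > 17]
8. n5.wid = false  [B₀.fin > 29]
9. n5.depth = "wu"  ["wu"]
10. n6.key = -5  [terminal]
11. n7.live = 14  [terminal]
12. n5.cnt = 17  [(if D.wid then c.key else h.live) + 3]
13. n8.fin = false  [B₀.sig > 7]
14. n9.live = 18  [terminal]
15. n10.key = -3  [terminal]
16. n8.pre = true  [g.live > 17]
17. n8.val = 14  [c.key * -2 + 8]
18. n8.key = true  [true]
19. n1.hot = true  [B₀.fin > 28]
20. n11.sig = 17  [17]
21. n12.fin = true  [C.sig > 16]
22. n13.live = 20  [terminal]
23. n14.fin = true  [terminal]
24. n12.pre = false  [f.fin == false]
25. n12.val = -4  [g.live - 24]
26. n12.key = false  [not A.fin]
27. n15.fin = true  [A₀.val > -5]
28. n16.off = "pn"  [terminal]
29. n15.pre = false  [A.fin == false]
30. n15.val = -7  [-7]
31. n15.key = false  [A.fin == false]
32. n17.key = 30  [terminal]
33. n11.cnt = "zr"  ["zr"]
34. n18.live = 3  [terminal]
35. n0.mk = 21  [21]
36. n0.lim = 21  [h.live + 18]
37. n0.env = "my"  ["my"]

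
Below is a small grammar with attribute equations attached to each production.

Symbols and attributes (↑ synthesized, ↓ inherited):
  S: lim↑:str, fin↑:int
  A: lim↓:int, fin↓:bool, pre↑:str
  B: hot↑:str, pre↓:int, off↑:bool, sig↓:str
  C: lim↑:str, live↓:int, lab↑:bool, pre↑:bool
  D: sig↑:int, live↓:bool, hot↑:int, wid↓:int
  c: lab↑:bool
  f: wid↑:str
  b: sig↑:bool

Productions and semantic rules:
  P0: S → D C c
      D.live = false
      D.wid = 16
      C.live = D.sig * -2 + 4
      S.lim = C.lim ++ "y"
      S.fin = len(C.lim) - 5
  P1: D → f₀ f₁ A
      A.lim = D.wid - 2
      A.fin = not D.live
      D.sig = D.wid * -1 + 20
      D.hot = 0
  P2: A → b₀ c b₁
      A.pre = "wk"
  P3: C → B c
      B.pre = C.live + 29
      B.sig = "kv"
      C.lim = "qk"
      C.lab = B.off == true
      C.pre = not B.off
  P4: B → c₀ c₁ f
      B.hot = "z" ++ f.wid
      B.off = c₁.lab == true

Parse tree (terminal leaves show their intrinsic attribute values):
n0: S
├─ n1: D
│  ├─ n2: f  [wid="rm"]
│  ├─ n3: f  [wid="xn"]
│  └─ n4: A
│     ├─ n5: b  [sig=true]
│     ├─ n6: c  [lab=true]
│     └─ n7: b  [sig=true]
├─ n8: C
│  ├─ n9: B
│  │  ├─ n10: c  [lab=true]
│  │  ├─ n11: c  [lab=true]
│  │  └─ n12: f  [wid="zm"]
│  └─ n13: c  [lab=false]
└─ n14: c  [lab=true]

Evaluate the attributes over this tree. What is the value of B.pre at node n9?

1. n1.live = false  [false]
2. n1.wid = 16  [16]
3. n2.wid = "rm"  [terminal]
4. n3.wid = "xn"  [terminal]
5. n4.lim = 14  [D.wid - 2]
6. n4.fin = true  [not D.live]
7. n5.sig = true  [terminal]
8. n6.lab = true  [terminal]
9. n7.sig = true  [terminal]
10. n4.pre = "wk"  ["wk"]
11. n1.sig = 4  [D.wid * -1 + 20]
12. n1.hot = 0  [0]
13. n8.live = -4  [D.sig * -2 + 4]
14. n9.pre = 25  [C.live + 29]
15. n9.sig = "kv"  ["kv"]
16. n10.lab = true  [terminal]
17. n11.lab = true  [terminal]
18. n12.wid = "zm"  [terminal]
19. n9.hot = "zzm"  ["z" ++ f.wid]
20. n9.off = true  [c₁.lab == true]
21. n13.lab = false  [terminal]
22. n8.lim = "qk"  ["qk"]
23. n8.lab = true  [B.off == true]
24. n8.pre = false  [not B.off]
25. n14.lab = true  [terminal]
26. n0.lim = "qky"  [C.lim ++ "y"]
27. n0.fin = -3  [len(C.lim) - 5]

25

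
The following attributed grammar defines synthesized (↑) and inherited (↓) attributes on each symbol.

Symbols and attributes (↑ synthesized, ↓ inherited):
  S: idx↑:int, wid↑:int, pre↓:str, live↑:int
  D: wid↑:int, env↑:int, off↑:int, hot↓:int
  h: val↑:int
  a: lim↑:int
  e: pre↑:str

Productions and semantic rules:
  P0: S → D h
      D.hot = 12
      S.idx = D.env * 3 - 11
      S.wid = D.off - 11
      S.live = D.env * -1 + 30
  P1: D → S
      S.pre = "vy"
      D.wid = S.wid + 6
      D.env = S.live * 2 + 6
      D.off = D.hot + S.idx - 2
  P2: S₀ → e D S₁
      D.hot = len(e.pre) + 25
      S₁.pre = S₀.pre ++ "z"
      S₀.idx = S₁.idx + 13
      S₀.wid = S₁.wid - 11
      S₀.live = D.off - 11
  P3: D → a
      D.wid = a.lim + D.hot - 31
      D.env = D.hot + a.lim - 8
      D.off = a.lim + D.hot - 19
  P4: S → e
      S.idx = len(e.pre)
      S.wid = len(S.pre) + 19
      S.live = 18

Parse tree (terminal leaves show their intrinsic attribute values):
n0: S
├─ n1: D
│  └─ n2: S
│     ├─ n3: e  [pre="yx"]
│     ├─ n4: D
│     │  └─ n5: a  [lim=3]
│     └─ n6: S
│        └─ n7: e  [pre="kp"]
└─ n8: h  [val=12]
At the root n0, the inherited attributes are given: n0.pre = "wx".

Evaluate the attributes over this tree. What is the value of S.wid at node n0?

14

1. n0.pre = "wx"  [given at root]
2. n1.hot = 12  [12]
3. n2.pre = "vy"  ["vy"]
4. n3.pre = "yx"  [terminal]
5. n4.hot = 27  [len(e.pre) + 25]
6. n5.lim = 3  [terminal]
7. n4.wid = -1  [a.lim + D.hot - 31]
8. n4.env = 22  [D.hot + a.lim - 8]
9. n4.off = 11  [a.lim + D.hot - 19]
10. n6.pre = "vyz"  [S₀.pre ++ "z"]
11. n7.pre = "kp"  [terminal]
12. n6.idx = 2  [len(e.pre)]
13. n6.wid = 22  [len(S.pre) + 19]
14. n6.live = 18  [18]
15. n2.idx = 15  [S₁.idx + 13]
16. n2.wid = 11  [S₁.wid - 11]
17. n2.live = 0  [D.off - 11]
18. n1.wid = 17  [S.wid + 6]
19. n1.env = 6  [S.live * 2 + 6]
20. n1.off = 25  [D.hot + S.idx - 2]
21. n8.val = 12  [terminal]
22. n0.idx = 7  [D.env * 3 - 11]
23. n0.wid = 14  [D.off - 11]
24. n0.live = 24  [D.env * -1 + 30]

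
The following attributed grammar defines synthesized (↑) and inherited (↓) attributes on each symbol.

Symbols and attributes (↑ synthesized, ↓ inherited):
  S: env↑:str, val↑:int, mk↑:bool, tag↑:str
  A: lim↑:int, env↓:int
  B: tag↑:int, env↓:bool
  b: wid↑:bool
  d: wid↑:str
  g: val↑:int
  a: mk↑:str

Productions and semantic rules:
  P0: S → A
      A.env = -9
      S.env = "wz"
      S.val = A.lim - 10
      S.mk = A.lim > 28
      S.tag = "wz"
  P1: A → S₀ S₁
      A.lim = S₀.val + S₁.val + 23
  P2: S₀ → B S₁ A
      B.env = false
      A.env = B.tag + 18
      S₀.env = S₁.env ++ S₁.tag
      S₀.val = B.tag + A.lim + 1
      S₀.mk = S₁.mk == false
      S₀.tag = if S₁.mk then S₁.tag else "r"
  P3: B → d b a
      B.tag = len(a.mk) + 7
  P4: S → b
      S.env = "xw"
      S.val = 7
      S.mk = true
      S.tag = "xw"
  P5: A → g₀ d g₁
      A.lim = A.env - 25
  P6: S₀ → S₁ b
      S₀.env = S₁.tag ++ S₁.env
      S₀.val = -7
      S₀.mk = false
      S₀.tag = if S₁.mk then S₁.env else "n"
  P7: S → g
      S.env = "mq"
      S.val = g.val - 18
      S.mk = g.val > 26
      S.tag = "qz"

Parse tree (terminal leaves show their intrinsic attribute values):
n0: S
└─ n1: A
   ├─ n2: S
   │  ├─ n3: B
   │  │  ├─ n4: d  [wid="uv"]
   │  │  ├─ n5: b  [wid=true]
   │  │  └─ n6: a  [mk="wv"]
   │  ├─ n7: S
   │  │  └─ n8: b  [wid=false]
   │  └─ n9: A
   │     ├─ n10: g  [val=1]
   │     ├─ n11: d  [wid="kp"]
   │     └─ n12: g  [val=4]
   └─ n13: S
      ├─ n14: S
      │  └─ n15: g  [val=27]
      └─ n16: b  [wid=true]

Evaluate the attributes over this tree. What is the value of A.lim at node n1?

1. n1.env = -9  [-9]
2. n3.env = false  [false]
3. n4.wid = "uv"  [terminal]
4. n5.wid = true  [terminal]
5. n6.mk = "wv"  [terminal]
6. n3.tag = 9  [len(a.mk) + 7]
7. n8.wid = false  [terminal]
8. n7.env = "xw"  ["xw"]
9. n7.val = 7  [7]
10. n7.mk = true  [true]
11. n7.tag = "xw"  ["xw"]
12. n9.env = 27  [B.tag + 18]
13. n10.val = 1  [terminal]
14. n11.wid = "kp"  [terminal]
15. n12.val = 4  [terminal]
16. n9.lim = 2  [A.env - 25]
17. n2.env = "xwxw"  [S₁.env ++ S₁.tag]
18. n2.val = 12  [B.tag + A.lim + 1]
19. n2.mk = false  [S₁.mk == false]
20. n2.tag = "xw"  [if S₁.mk then S₁.tag else "r"]
21. n15.val = 27  [terminal]
22. n14.env = "mq"  ["mq"]
23. n14.val = 9  [g.val - 18]
24. n14.mk = true  [g.val > 26]
25. n14.tag = "qz"  ["qz"]
26. n16.wid = true  [terminal]
27. n13.env = "qzmq"  [S₁.tag ++ S₁.env]
28. n13.val = -7  [-7]
29. n13.mk = false  [false]
30. n13.tag = "mq"  [if S₁.mk then S₁.env else "n"]
31. n1.lim = 28  [S₀.val + S₁.val + 23]
32. n0.env = "wz"  ["wz"]
33. n0.val = 18  [A.lim - 10]
34. n0.mk = false  [A.lim > 28]
35. n0.tag = "wz"  ["wz"]

28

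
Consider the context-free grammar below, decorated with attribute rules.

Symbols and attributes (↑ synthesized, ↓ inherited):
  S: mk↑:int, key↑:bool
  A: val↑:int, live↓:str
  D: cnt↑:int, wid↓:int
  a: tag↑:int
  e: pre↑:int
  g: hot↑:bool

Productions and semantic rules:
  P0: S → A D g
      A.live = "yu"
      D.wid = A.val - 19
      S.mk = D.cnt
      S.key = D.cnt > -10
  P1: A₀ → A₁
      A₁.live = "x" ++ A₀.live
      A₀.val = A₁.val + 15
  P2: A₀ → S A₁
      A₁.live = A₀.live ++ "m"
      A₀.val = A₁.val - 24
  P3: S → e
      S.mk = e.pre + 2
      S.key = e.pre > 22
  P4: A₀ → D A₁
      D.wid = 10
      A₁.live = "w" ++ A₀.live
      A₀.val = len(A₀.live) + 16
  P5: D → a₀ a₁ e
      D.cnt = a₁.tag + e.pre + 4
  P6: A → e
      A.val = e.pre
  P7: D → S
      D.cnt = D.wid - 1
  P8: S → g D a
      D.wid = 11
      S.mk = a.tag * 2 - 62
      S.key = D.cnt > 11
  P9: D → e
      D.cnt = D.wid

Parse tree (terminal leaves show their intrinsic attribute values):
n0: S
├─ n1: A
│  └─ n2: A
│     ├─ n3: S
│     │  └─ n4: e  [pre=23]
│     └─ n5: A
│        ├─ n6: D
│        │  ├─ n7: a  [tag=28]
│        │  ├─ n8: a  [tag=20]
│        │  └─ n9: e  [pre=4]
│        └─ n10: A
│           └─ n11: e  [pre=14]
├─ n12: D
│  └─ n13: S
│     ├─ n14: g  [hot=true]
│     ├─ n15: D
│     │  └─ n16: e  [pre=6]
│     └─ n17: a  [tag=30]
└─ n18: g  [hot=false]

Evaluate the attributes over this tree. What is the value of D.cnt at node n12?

-9

1. n1.live = "yu"  ["yu"]
2. n2.live = "xyu"  ["x" ++ A₀.live]
3. n4.pre = 23  [terminal]
4. n3.mk = 25  [e.pre + 2]
5. n3.key = true  [e.pre > 22]
6. n5.live = "xyum"  [A₀.live ++ "m"]
7. n6.wid = 10  [10]
8. n7.tag = 28  [terminal]
9. n8.tag = 20  [terminal]
10. n9.pre = 4  [terminal]
11. n6.cnt = 28  [a₁.tag + e.pre + 4]
12. n10.live = "wxyum"  ["w" ++ A₀.live]
13. n11.pre = 14  [terminal]
14. n10.val = 14  [e.pre]
15. n5.val = 20  [len(A₀.live) + 16]
16. n2.val = -4  [A₁.val - 24]
17. n1.val = 11  [A₁.val + 15]
18. n12.wid = -8  [A.val - 19]
19. n14.hot = true  [terminal]
20. n15.wid = 11  [11]
21. n16.pre = 6  [terminal]
22. n15.cnt = 11  [D.wid]
23. n17.tag = 30  [terminal]
24. n13.mk = -2  [a.tag * 2 - 62]
25. n13.key = false  [D.cnt > 11]
26. n12.cnt = -9  [D.wid - 1]
27. n18.hot = false  [terminal]
28. n0.mk = -9  [D.cnt]
29. n0.key = true  [D.cnt > -10]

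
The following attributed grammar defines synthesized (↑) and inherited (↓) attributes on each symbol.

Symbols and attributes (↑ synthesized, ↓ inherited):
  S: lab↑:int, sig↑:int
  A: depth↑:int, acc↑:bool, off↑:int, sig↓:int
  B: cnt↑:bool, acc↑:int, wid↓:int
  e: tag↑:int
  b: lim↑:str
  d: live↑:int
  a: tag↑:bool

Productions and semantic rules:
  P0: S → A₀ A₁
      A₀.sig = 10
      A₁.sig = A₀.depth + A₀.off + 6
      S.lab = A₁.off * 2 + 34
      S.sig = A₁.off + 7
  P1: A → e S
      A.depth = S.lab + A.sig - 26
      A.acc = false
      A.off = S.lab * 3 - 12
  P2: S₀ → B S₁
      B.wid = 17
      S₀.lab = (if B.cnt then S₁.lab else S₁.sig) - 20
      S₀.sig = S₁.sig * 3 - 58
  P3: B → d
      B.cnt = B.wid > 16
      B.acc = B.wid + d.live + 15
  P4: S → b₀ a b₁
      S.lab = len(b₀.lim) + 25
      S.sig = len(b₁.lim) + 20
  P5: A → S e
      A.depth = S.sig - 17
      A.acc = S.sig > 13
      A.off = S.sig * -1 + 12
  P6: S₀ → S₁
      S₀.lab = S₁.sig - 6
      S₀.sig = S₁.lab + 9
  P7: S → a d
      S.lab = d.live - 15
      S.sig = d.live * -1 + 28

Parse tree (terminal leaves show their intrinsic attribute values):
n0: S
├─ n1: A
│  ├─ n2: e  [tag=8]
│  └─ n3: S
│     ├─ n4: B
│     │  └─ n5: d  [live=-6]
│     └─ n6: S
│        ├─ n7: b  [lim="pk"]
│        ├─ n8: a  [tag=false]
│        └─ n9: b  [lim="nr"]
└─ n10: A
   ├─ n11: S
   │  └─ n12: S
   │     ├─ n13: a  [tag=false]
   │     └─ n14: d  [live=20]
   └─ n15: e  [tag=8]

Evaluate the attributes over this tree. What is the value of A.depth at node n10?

-3

1. n1.sig = 10  [10]
2. n2.tag = 8  [terminal]
3. n4.wid = 17  [17]
4. n5.live = -6  [terminal]
5. n4.cnt = true  [B.wid > 16]
6. n4.acc = 26  [B.wid + d.live + 15]
7. n7.lim = "pk"  [terminal]
8. n8.tag = false  [terminal]
9. n9.lim = "nr"  [terminal]
10. n6.lab = 27  [len(b₀.lim) + 25]
11. n6.sig = 22  [len(b₁.lim) + 20]
12. n3.lab = 7  [(if B.cnt then S₁.lab else S₁.sig) - 20]
13. n3.sig = 8  [S₁.sig * 3 - 58]
14. n1.depth = -9  [S.lab + A.sig - 26]
15. n1.acc = false  [false]
16. n1.off = 9  [S.lab * 3 - 12]
17. n10.sig = 6  [A₀.depth + A₀.off + 6]
18. n13.tag = false  [terminal]
19. n14.live = 20  [terminal]
20. n12.lab = 5  [d.live - 15]
21. n12.sig = 8  [d.live * -1 + 28]
22. n11.lab = 2  [S₁.sig - 6]
23. n11.sig = 14  [S₁.lab + 9]
24. n15.tag = 8  [terminal]
25. n10.depth = -3  [S.sig - 17]
26. n10.acc = true  [S.sig > 13]
27. n10.off = -2  [S.sig * -1 + 12]
28. n0.lab = 30  [A₁.off * 2 + 34]
29. n0.sig = 5  [A₁.off + 7]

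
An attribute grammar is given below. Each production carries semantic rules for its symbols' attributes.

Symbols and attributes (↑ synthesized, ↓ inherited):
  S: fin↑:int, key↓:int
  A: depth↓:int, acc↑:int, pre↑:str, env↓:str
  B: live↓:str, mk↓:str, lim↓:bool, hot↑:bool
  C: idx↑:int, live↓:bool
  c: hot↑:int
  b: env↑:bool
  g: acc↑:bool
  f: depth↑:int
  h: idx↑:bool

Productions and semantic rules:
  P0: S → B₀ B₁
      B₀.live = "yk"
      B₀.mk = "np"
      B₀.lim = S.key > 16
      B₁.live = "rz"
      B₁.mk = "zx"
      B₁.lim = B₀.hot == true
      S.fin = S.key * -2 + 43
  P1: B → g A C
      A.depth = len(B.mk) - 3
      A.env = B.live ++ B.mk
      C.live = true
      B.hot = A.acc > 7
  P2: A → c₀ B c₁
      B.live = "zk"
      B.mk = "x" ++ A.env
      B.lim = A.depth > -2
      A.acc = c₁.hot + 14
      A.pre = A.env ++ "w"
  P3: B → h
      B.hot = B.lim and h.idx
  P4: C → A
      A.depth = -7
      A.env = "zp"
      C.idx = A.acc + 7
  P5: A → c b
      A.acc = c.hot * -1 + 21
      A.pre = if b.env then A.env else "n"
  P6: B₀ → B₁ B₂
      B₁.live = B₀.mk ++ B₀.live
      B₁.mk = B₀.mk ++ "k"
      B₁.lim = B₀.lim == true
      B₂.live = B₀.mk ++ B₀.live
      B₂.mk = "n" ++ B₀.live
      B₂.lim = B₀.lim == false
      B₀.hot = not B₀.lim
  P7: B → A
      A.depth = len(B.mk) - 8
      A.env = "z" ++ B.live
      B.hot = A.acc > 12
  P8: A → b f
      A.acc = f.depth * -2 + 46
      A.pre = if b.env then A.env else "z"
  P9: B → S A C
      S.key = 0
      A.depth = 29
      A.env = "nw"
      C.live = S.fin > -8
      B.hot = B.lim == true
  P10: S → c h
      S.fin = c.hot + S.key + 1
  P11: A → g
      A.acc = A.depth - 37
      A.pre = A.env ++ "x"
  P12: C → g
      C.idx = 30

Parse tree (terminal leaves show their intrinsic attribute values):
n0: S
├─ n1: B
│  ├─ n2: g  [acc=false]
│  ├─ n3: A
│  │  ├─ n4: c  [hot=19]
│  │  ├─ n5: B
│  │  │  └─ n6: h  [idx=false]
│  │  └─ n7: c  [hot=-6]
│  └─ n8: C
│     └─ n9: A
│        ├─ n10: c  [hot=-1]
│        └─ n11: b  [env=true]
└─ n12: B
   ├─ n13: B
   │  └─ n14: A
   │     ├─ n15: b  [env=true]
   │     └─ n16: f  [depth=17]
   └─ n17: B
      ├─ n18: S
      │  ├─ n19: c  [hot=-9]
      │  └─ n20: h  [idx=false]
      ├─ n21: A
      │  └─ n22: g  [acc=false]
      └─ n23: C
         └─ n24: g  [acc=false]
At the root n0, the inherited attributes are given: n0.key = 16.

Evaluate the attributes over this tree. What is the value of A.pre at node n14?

1. n0.key = 16  [given at root]
2. n1.live = "yk"  ["yk"]
3. n1.mk = "np"  ["np"]
4. n1.lim = false  [S.key > 16]
5. n2.acc = false  [terminal]
6. n3.depth = -1  [len(B.mk) - 3]
7. n3.env = "yknp"  [B.live ++ B.mk]
8. n4.hot = 19  [terminal]
9. n5.live = "zk"  ["zk"]
10. n5.mk = "xyknp"  ["x" ++ A.env]
11. n5.lim = true  [A.depth > -2]
12. n6.idx = false  [terminal]
13. n5.hot = false  [B.lim and h.idx]
14. n7.hot = -6  [terminal]
15. n3.acc = 8  [c₁.hot + 14]
16. n3.pre = "yknpw"  [A.env ++ "w"]
17. n8.live = true  [true]
18. n9.depth = -7  [-7]
19. n9.env = "zp"  ["zp"]
20. n10.hot = -1  [terminal]
21. n11.env = true  [terminal]
22. n9.acc = 22  [c.hot * -1 + 21]
23. n9.pre = "zp"  [if b.env then A.env else "n"]
24. n8.idx = 29  [A.acc + 7]
25. n1.hot = true  [A.acc > 7]
26. n12.live = "rz"  ["rz"]
27. n12.mk = "zx"  ["zx"]
28. n12.lim = true  [B₀.hot == true]
29. n13.live = "zxrz"  [B₀.mk ++ B₀.live]
30. n13.mk = "zxk"  [B₀.mk ++ "k"]
31. n13.lim = true  [B₀.lim == true]
32. n14.depth = -5  [len(B.mk) - 8]
33. n14.env = "zzxrz"  ["z" ++ B.live]
34. n15.env = true  [terminal]
35. n16.depth = 17  [terminal]
36. n14.acc = 12  [f.depth * -2 + 46]
37. n14.pre = "zzxrz"  [if b.env then A.env else "z"]
38. n13.hot = false  [A.acc > 12]
39. n17.live = "zxrz"  [B₀.mk ++ B₀.live]
40. n17.mk = "nrz"  ["n" ++ B₀.live]
41. n17.lim = false  [B₀.lim == false]
42. n18.key = 0  [0]
43. n19.hot = -9  [terminal]
44. n20.idx = false  [terminal]
45. n18.fin = -8  [c.hot + S.key + 1]
46. n21.depth = 29  [29]
47. n21.env = "nw"  ["nw"]
48. n22.acc = false  [terminal]
49. n21.acc = -8  [A.depth - 37]
50. n21.pre = "nwx"  [A.env ++ "x"]
51. n23.live = false  [S.fin > -8]
52. n24.acc = false  [terminal]
53. n23.idx = 30  [30]
54. n17.hot = false  [B.lim == true]
55. n12.hot = false  [not B₀.lim]
56. n0.fin = 11  [S.key * -2 + 43]

"zzxrz"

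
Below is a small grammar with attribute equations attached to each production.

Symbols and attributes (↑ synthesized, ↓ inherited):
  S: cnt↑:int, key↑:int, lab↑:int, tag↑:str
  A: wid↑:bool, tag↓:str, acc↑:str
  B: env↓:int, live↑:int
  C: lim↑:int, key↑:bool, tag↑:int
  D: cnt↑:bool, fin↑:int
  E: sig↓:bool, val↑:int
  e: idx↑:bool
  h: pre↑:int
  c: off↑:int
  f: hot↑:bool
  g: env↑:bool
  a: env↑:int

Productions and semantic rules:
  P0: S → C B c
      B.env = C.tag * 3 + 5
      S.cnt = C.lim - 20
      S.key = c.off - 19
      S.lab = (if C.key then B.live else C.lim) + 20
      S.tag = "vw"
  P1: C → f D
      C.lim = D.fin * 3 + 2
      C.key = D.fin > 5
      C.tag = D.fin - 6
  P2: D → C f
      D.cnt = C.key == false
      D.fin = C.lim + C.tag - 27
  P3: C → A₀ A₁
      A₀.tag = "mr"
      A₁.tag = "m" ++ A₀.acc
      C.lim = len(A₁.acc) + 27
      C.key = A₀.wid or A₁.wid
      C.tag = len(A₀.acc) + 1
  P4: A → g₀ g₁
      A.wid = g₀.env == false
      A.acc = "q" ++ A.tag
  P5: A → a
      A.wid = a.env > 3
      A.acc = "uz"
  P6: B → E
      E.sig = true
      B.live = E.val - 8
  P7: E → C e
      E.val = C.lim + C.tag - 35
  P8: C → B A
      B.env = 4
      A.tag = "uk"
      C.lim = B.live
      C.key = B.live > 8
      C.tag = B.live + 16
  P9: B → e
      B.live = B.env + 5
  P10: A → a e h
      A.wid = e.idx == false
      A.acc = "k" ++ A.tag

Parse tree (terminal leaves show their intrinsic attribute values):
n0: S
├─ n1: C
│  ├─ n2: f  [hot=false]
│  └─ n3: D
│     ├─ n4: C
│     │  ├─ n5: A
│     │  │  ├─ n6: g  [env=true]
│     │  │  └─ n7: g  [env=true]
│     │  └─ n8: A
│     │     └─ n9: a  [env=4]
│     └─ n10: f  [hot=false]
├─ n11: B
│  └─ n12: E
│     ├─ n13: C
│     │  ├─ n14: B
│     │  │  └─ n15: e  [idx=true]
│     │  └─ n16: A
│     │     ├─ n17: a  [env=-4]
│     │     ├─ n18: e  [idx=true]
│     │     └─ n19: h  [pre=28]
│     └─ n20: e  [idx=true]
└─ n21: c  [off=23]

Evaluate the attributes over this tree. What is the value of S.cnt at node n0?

1. n2.hot = false  [terminal]
2. n5.tag = "mr"  ["mr"]
3. n6.env = true  [terminal]
4. n7.env = true  [terminal]
5. n5.wid = false  [g₀.env == false]
6. n5.acc = "qmr"  ["q" ++ A.tag]
7. n8.tag = "mqmr"  ["m" ++ A₀.acc]
8. n9.env = 4  [terminal]
9. n8.wid = true  [a.env > 3]
10. n8.acc = "uz"  ["uz"]
11. n4.lim = 29  [len(A₁.acc) + 27]
12. n4.key = true  [A₀.wid or A₁.wid]
13. n4.tag = 4  [len(A₀.acc) + 1]
14. n10.hot = false  [terminal]
15. n3.cnt = false  [C.key == false]
16. n3.fin = 6  [C.lim + C.tag - 27]
17. n1.lim = 20  [D.fin * 3 + 2]
18. n1.key = true  [D.fin > 5]
19. n1.tag = 0  [D.fin - 6]
20. n11.env = 5  [C.tag * 3 + 5]
21. n12.sig = true  [true]
22. n14.env = 4  [4]
23. n15.idx = true  [terminal]
24. n14.live = 9  [B.env + 5]
25. n16.tag = "uk"  ["uk"]
26. n17.env = -4  [terminal]
27. n18.idx = true  [terminal]
28. n19.pre = 28  [terminal]
29. n16.wid = false  [e.idx == false]
30. n16.acc = "kuk"  ["k" ++ A.tag]
31. n13.lim = 9  [B.live]
32. n13.key = true  [B.live > 8]
33. n13.tag = 25  [B.live + 16]
34. n20.idx = true  [terminal]
35. n12.val = -1  [C.lim + C.tag - 35]
36. n11.live = -9  [E.val - 8]
37. n21.off = 23  [terminal]
38. n0.cnt = 0  [C.lim - 20]
39. n0.key = 4  [c.off - 19]
40. n0.lab = 11  [(if C.key then B.live else C.lim) + 20]
41. n0.tag = "vw"  ["vw"]

0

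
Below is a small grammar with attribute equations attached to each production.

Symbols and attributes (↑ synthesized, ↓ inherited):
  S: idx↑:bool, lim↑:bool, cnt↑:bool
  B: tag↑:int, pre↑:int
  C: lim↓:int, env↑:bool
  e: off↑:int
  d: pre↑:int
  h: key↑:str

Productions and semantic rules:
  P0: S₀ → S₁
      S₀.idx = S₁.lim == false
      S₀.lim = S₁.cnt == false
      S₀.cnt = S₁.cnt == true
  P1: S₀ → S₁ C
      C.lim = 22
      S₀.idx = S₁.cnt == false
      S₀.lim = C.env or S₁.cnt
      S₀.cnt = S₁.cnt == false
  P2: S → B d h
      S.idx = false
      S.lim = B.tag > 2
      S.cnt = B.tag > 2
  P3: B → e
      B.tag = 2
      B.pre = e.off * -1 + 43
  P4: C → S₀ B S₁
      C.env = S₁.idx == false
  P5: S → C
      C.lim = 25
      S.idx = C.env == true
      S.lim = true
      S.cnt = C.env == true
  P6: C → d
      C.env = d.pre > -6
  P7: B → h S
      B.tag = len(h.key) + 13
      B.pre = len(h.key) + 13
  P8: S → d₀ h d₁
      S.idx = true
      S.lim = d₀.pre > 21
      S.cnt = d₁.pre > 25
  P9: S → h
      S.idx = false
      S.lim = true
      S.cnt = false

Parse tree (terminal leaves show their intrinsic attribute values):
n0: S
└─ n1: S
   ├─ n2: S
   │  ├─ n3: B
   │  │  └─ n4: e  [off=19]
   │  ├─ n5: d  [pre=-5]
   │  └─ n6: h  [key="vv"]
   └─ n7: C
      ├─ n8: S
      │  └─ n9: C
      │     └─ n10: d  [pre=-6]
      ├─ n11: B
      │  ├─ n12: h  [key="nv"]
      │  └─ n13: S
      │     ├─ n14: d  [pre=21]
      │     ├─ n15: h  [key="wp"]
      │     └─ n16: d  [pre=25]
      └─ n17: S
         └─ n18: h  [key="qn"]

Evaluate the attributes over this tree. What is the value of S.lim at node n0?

false

1. n4.off = 19  [terminal]
2. n3.tag = 2  [2]
3. n3.pre = 24  [e.off * -1 + 43]
4. n5.pre = -5  [terminal]
5. n6.key = "vv"  [terminal]
6. n2.idx = false  [false]
7. n2.lim = false  [B.tag > 2]
8. n2.cnt = false  [B.tag > 2]
9. n7.lim = 22  [22]
10. n9.lim = 25  [25]
11. n10.pre = -6  [terminal]
12. n9.env = false  [d.pre > -6]
13. n8.idx = false  [C.env == true]
14. n8.lim = true  [true]
15. n8.cnt = false  [C.env == true]
16. n12.key = "nv"  [terminal]
17. n14.pre = 21  [terminal]
18. n15.key = "wp"  [terminal]
19. n16.pre = 25  [terminal]
20. n13.idx = true  [true]
21. n13.lim = false  [d₀.pre > 21]
22. n13.cnt = false  [d₁.pre > 25]
23. n11.tag = 15  [len(h.key) + 13]
24. n11.pre = 15  [len(h.key) + 13]
25. n18.key = "qn"  [terminal]
26. n17.idx = false  [false]
27. n17.lim = true  [true]
28. n17.cnt = false  [false]
29. n7.env = true  [S₁.idx == false]
30. n1.idx = true  [S₁.cnt == false]
31. n1.lim = true  [C.env or S₁.cnt]
32. n1.cnt = true  [S₁.cnt == false]
33. n0.idx = false  [S₁.lim == false]
34. n0.lim = false  [S₁.cnt == false]
35. n0.cnt = true  [S₁.cnt == true]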